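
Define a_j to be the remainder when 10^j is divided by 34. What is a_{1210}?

a_0 = 1, a_1 = 10, a_2 = 32, a_3 = 14, a_4 = 4, a_5 = 6, a_6 = 26, a_7 = 22, a_8 = 16, a_9 = 24, a_{10} = 2, a_{11} = 20, a_{12} = 30, a_{13} = 28, a_{14} = 8, a_{15} = 12, a_{16} = 18, a_{17} = 10.
Since a_{17} = a_1 = 10, the sequence is eventually periodic: after a pre-period of length 1 it cycles with period 16.
For j ≥ 1, a_j depends only on (j - 1) mod 16. (1210 - 1) mod 16 = 9, so a_{1210} = a_{10} = 2.

2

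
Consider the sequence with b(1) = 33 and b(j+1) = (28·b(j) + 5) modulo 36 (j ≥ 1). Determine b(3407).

Computing terms: b(1) = 33, b(2) = 29, b(3) = 25, b(4) = 21, b(5) = 17, b(6) = 13, b(7) = 9, b(8) = 5, b(9) = 1, b(10) = 33.
The sequence repeats with period 9.
So b(3407) = b(1 + ((3407-1) mod 9)) = b(5) = 17.

17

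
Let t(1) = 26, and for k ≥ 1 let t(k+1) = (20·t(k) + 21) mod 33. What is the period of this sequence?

10

Listing terms: t(1) = 26; t(2) = 13; t(3) = 17; t(4) = 31; t(5) = 14; t(6) = 4; t(7) = 2; t(8) = 28; t(9) = 20; t(10) = 25; t(11) = 26.
Since t(11) = t(1) = 26, the sequence is periodic with period 10.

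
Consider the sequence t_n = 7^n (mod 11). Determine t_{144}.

t_1 = 7; t_2 = 5; t_3 = 2; t_4 = 3; t_5 = 10; t_6 = 4; t_7 = 6; t_8 = 9; t_9 = 8; t_{10} = 1; t_{11} = 7.
Since t_{11} = t_1 = 7, the sequence is periodic with period 10.
(144 - 1) mod 10 = 3, so t_{144} = t_4 = 3.

3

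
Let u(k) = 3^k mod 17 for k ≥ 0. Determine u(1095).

u(0) = 1, u(1) = 3, u(2) = 9, u(3) = 10, u(4) = 13, u(5) = 5, u(6) = 15, u(7) = 11, u(8) = 16, u(9) = 14, u(10) = 8, u(11) = 7, u(12) = 4, u(13) = 12, u(14) = 2, u(15) = 6, u(16) = 1.
The sequence repeats with period 16.
(1095 - 0) mod 16 = 7, so u(1095) = u(7) = 11.

11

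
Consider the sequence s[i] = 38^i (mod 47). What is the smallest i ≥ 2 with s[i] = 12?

6

We have s[1] = 38, s[2] = 34, s[3] = 23, s[4] = 28, s[5] = 30, s[6] = 12, s[7] = 33, s[8] = 32, s[9] = 41, s[10] = 7, s[11] = 31, s[12] = 3, s[13] = 20, s[14] = 8, s[15] = 22, s[16] = 37, s[17] = 43, s[18] = 36, s[19] = 5, s[20] = 2, s[21] = 29, s[22] = 21, s[23] = 46, s[24] = 9, s[25] = 13, s[26] = 24, s[27] = 19, s[28] = 17, s[29] = 35, s[30] = 14, s[31] = 15, s[32] = 6, s[33] = 40, s[34] = 16, s[35] = 44, s[36] = 27, s[37] = 39, s[38] = 25, s[39] = 10, s[40] = 4, s[41] = 11, s[42] = 42, s[43] = 45, s[44] = 18, s[45] = 26, s[46] = 1, s[47] = 38.
Since s[47] = s[1] = 38, the sequence is periodic with period 46.
The value 12 first appears (with i ≥ 2) at s[6].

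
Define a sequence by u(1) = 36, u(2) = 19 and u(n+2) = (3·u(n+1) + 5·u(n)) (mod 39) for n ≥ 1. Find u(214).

1

Computing terms: u(1) = 36; u(2) = 19; u(3) = 3; u(4) = 26; u(5) = 15; u(6) = 19; u(7) = 15; u(8) = 23; u(9) = 27; u(10) = 1; u(11) = 21; u(12) = 29; u(13) = 36; u(14) = 19.
Since (u(13), u(14)) = (u(1), u(2)) = (36, 19) (two consecutive terms determine the rest), the sequence is periodic with period 12.
(214 - 1) mod 12 = 9, so u(214) = u(10) = 1.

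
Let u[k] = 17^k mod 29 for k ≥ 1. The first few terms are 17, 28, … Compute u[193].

u[1] = 17, u[2] = 28, u[3] = 12, u[4] = 1, u[5] = 17.
The sequence repeats with period 4.
(193 - 1) mod 4 = 0, so u[193] = u[1] = 17.

17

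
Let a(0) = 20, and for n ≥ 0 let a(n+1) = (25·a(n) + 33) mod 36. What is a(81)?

29

a(0) = 20, a(1) = 29, a(2) = 2, a(3) = 11, a(4) = 20.
Since a(4) = a(0) = 20, the sequence is periodic with period 4.
(81 - 0) mod 4 = 1, so a(81) = a(1) = 29.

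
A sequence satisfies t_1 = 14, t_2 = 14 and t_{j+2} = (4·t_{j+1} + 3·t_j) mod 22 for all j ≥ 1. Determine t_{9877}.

Listing terms: t_1 = 14; t_2 = 14; t_3 = 10; t_4 = 16; t_5 = 6; t_6 = 6; t_7 = 20; t_8 = 10; t_9 = 12; t_{10} = 12; t_{11} = 18; t_{12} = 20; t_{13} = 2; t_{14} = 2; t_{15} = 14; t_{16} = 18; t_{17} = 4; t_{18} = 4; t_{19} = 6; t_{20} = 14; t_{21} = 8; t_{22} = 8; t_{23} = 12; t_{24} = 6; t_{25} = 16; t_{26} = 16; t_{27} = 2; t_{28} = 12; t_{29} = 10; t_{30} = 10; t_{31} = 4; t_{32} = 2; t_{33} = 20; t_{34} = 20; t_{35} = 8; t_{36} = 4; t_{37} = 18; t_{38} = 18; t_{39} = 16; t_{40} = 8; t_{41} = 14; t_{42} = 14.
Since (t_{41}, t_{42}) = (t_1, t_2) = (14, 14) (two consecutive terms determine the rest), the sequence is periodic with period 40.
So t_{9877} = t_{1 + ((9877-1) mod 40)} = t_{37} = 18.

18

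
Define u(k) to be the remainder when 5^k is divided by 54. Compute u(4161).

Listing terms: u(0) = 1, u(1) = 5, u(2) = 25, u(3) = 17, u(4) = 31, u(5) = 47, u(6) = 19, u(7) = 41, u(8) = 43, u(9) = 53, u(10) = 49, u(11) = 29, u(12) = 37, u(13) = 23, u(14) = 7, u(15) = 35, u(16) = 13, u(17) = 11, u(18) = 1.
The sequence repeats with period 18.
(4161 - 0) mod 18 = 3, so u(4161) = u(3) = 17.

17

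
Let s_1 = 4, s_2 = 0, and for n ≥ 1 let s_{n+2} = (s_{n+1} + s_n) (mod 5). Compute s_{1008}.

Listing terms: s_1 = 4,  s_2 = 0,  s_3 = 4,  s_4 = 4,  s_5 = 3,  s_6 = 2,  s_7 = 0,  s_8 = 2,  s_9 = 2,  s_{10} = 4,  s_{11} = 1,  s_{12} = 0,  s_{13} = 1,  s_{14} = 1,  s_{15} = 2,  s_{16} = 3,  s_{17} = 0,  s_{18} = 3,  s_{19} = 3,  s_{20} = 1,  s_{21} = 4,  s_{22} = 0.
Since (s_{21}, s_{22}) = (s_1, s_2) = (4, 0) (two consecutive terms determine the rest), the sequence is periodic with period 20.
So s_{1008} = s_{1 + ((1008-1) mod 20)} = s_8 = 2.

2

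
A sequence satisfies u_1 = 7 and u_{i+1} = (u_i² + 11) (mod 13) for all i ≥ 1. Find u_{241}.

7

We have u_1 = 7; u_2 = 8; u_3 = 10; u_4 = 7.
Since u_4 = u_1 = 7, the sequence is periodic with period 3.
(241 - 1) mod 3 = 0, so u_{241} = u_1 = 7.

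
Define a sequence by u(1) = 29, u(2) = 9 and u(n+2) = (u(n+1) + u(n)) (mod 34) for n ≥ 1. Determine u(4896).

14

We have u(1) = 29; u(2) = 9; u(3) = 4; u(4) = 13; u(5) = 17; u(6) = 30; u(7) = 13; u(8) = 9; u(9) = 22; u(10) = 31; u(11) = 19; u(12) = 16; u(13) = 1; u(14) = 17; u(15) = 18; u(16) = 1; u(17) = 19; u(18) = 20; u(19) = 5; u(20) = 25; u(21) = 30; u(22) = 21; u(23) = 17; u(24) = 4; u(25) = 21; u(26) = 25; u(27) = 12; u(28) = 3; u(29) = 15; u(30) = 18; u(31) = 33; u(32) = 17; u(33) = 16; u(34) = 33; u(35) = 15; u(36) = 14; u(37) = 29; u(38) = 9.
Since (u(37), u(38)) = (u(1), u(2)) = (29, 9) (two consecutive terms determine the rest), the sequence is periodic with period 36.
(4896 - 1) mod 36 = 35, so u(4896) = u(36) = 14.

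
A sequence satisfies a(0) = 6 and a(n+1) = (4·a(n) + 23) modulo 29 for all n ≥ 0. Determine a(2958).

11

Listing terms: a(0) = 6, a(1) = 18, a(2) = 8, a(3) = 26, a(4) = 11, a(5) = 9, a(6) = 1, a(7) = 27, a(8) = 15, a(9) = 25, a(10) = 7, a(11) = 22, a(12) = 24, a(13) = 3, a(14) = 6.
Since a(14) = a(0) = 6, the sequence is periodic with period 14.
So a(2958) = a(0 + ((2958-0) mod 14)) = a(4) = 11.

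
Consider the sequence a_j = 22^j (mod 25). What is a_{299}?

Listing terms: a_0 = 1; a_1 = 22; a_2 = 9; a_3 = 23; a_4 = 6; a_5 = 7; a_6 = 4; a_7 = 13; a_8 = 11; a_9 = 17; a_{10} = 24; a_{11} = 3; a_{12} = 16; a_{13} = 2; a_{14} = 19; a_{15} = 18; a_{16} = 21; a_{17} = 12; a_{18} = 14; a_{19} = 8; a_{20} = 1.
The sequence repeats with period 20.
(299 - 0) mod 20 = 19, so a_{299} = a_{19} = 8.

8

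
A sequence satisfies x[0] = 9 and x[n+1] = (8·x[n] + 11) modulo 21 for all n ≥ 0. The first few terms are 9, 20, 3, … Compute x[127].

x[0] = 9,  x[1] = 20,  x[2] = 3,  x[3] = 14,  x[4] = 18,  x[5] = 8,  x[6] = 12,  x[7] = 2,  x[8] = 6,  x[9] = 17,  x[10] = 0,  x[11] = 11,  x[12] = 15,  x[13] = 5,  x[14] = 9.
Since x[14] = x[0] = 9, the sequence is periodic with period 14.
So x[127] = x[0 + ((127-0) mod 14)] = x[1] = 20.

20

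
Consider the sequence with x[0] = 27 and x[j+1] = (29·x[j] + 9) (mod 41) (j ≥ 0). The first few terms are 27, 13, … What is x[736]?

x[0] = 27; x[1] = 13; x[2] = 17; x[3] = 10; x[4] = 12; x[5] = 29; x[6] = 30; x[7] = 18; x[8] = 39; x[9] = 33; x[10] = 23; x[11] = 20; x[12] = 15; x[13] = 34; x[14] = 11; x[15] = 0; x[16] = 9; x[17] = 24; x[18] = 8; x[19] = 36; x[20] = 28; x[21] = 1; x[22] = 38; x[23] = 4; x[24] = 2; x[25] = 26; x[26] = 25; x[27] = 37; x[28] = 16; x[29] = 22; x[30] = 32; x[31] = 35; x[32] = 40; x[33] = 21; x[34] = 3; x[35] = 14; x[36] = 5; x[37] = 31; x[38] = 6; x[39] = 19; x[40] = 27.
Since x[40] = x[0] = 27, the sequence is periodic with period 40.
So x[736] = x[0 + ((736-0) mod 40)] = x[16] = 9.

9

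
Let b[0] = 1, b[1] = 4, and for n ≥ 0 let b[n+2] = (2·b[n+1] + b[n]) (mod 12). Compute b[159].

2

Computing terms: b[0] = 1; b[1] = 4; b[2] = 9; b[3] = 10; b[4] = 5; b[5] = 8; b[6] = 9; b[7] = 2; b[8] = 1; b[9] = 4.
Since (b[8], b[9]) = (b[0], b[1]) = (1, 4) (two consecutive terms determine the rest), the sequence is periodic with period 8.
(159 - 0) mod 8 = 7, so b[159] = b[7] = 2.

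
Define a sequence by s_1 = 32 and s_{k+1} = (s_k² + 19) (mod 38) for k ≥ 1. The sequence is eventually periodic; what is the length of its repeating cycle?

6

Listing terms: s_1 = 32,  s_2 = 17,  s_3 = 4,  s_4 = 35,  s_5 = 28,  s_6 = 5,  s_7 = 6,  s_8 = 17.
Since s_8 = s_2 = 17, the sequence is eventually periodic: after a pre-period of length 1 it cycles with period 6.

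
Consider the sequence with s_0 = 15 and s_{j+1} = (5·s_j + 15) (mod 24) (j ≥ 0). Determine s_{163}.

Listing terms: s_0 = 15; s_1 = 18; s_2 = 9; s_3 = 12; s_4 = 3; s_5 = 6; s_6 = 21; s_7 = 0; s_8 = 15.
Since s_8 = s_0 = 15, the sequence is periodic with period 8.
(163 - 0) mod 8 = 3, so s_{163} = s_3 = 12.

12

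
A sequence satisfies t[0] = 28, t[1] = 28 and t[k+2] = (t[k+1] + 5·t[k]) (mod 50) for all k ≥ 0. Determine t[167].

18

We have t[0] = 28, t[1] = 28, t[2] = 18, t[3] = 8, t[4] = 48, t[5] = 38, t[6] = 28, t[7] = 18.
Since (t[6], t[7]) = (t[1], t[2]) = (28, 18) (two consecutive terms determine the rest), the sequence is eventually periodic: after a pre-period of length 1 it cycles with period 5.
For k ≥ 1, t[k] depends only on (k - 1) mod 5. (167 - 1) mod 5 = 1, so t[167] = t[2] = 18.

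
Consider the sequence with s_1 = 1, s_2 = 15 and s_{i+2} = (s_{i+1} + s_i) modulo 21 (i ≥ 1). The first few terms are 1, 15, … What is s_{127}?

8

We have s_1 = 1, s_2 = 15, s_3 = 16, s_4 = 10, s_5 = 5, s_6 = 15, s_7 = 20, s_8 = 14, s_9 = 13, s_{10} = 6, s_{11} = 19, s_{12} = 4, s_{13} = 2, s_{14} = 6, s_{15} = 8, s_{16} = 14, s_{17} = 1, s_{18} = 15.
The sequence repeats with period 16.
So s_{127} = s_{1 + ((127-1) mod 16)} = s_{15} = 8.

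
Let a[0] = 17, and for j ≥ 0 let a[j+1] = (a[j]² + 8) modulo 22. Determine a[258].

17

Computing terms: a[0] = 17,  a[1] = 11,  a[2] = 19,  a[3] = 17.
Since a[3] = a[0] = 17, the sequence is periodic with period 3.
So a[258] = a[0 + ((258-0) mod 3)] = a[0] = 17.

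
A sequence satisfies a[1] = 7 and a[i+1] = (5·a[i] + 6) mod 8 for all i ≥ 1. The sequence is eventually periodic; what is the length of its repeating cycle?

Computing terms: a[1] = 7; a[2] = 1; a[3] = 3; a[4] = 5; a[5] = 7.
The sequence repeats with period 4.

4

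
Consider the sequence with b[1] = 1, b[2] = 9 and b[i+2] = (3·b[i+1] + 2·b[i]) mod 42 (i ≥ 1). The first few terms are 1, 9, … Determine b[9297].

37

We have b[1] = 1, b[2] = 9, b[3] = 29, b[4] = 21, b[5] = 37, b[6] = 27, b[7] = 29, b[8] = 15, b[9] = 19, b[10] = 3, b[11] = 5, b[12] = 21, b[13] = 31, b[14] = 9, b[15] = 5, b[16] = 33, b[17] = 25, b[18] = 15, b[19] = 11, b[20] = 21, b[21] = 1, b[22] = 3, b[23] = 11, b[24] = 39, b[25] = 13, b[26] = 33, b[27] = 41, b[28] = 21, b[29] = 19, b[30] = 15, b[31] = 41, b[32] = 27, b[33] = 37, b[34] = 39, b[35] = 23, b[36] = 21, b[37] = 25, b[38] = 33, b[39] = 23, b[40] = 9, b[41] = 31, b[42] = 27, b[43] = 17, b[44] = 21, b[45] = 13, b[46] = 39, b[47] = 17, b[48] = 3, b[49] = 1, b[50] = 9.
The sequence repeats with period 48.
So b[9297] = b[1 + ((9297-1) mod 48)] = b[33] = 37.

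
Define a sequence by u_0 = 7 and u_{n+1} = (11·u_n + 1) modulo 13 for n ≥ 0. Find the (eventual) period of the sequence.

u_0 = 7; u_1 = 0; u_2 = 1; u_3 = 12; u_4 = 3; u_5 = 8; u_6 = 11; u_7 = 5; u_8 = 4; u_9 = 6; u_{10} = 2; u_{11} = 10; u_{12} = 7.
The sequence repeats with period 12.

12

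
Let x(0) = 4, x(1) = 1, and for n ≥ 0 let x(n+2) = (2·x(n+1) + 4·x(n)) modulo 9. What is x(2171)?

4

x(0) = 4, x(1) = 1, x(2) = 0, x(3) = 4, x(4) = 8, x(5) = 5, x(6) = 6, x(7) = 5, x(8) = 7, x(9) = 7, x(10) = 6, x(11) = 4, x(12) = 5, x(13) = 8, x(14) = 0, x(15) = 5, x(16) = 1, x(17) = 4, x(18) = 3, x(19) = 4, x(20) = 2, x(21) = 2, x(22) = 3, x(23) = 5, x(24) = 4, x(25) = 1.
Since (x(24), x(25)) = (x(0), x(1)) = (4, 1) (two consecutive terms determine the rest), the sequence is periodic with period 24.
(2171 - 0) mod 24 = 11, so x(2171) = x(11) = 4.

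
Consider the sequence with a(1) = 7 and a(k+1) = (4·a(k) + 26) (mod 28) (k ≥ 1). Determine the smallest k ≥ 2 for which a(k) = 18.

3

Computing terms: a(1) = 7, a(2) = 26, a(3) = 18, a(4) = 14, a(5) = 26.
Since a(5) = a(2) = 26, the sequence is eventually periodic: after a pre-period of length 1 it cycles with period 3.
The value 18 first appears (with k ≥ 2) at a(3).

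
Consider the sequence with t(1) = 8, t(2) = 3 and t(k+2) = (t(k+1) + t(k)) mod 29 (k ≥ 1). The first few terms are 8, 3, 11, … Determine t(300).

10

We have t(1) = 8, t(2) = 3, t(3) = 11, t(4) = 14, t(5) = 25, t(6) = 10, t(7) = 6, t(8) = 16, t(9) = 22, t(10) = 9, t(11) = 2, t(12) = 11, t(13) = 13, t(14) = 24, t(15) = 8, t(16) = 3.
The sequence repeats with period 14.
So t(300) = t(1 + ((300-1) mod 14)) = t(6) = 10.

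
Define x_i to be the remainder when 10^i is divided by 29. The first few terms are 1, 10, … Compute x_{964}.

20

x_0 = 1; x_1 = 10; x_2 = 13; x_3 = 14; x_4 = 24; x_5 = 8; x_6 = 22; x_7 = 17; x_8 = 25; x_9 = 18; x_{10} = 6; x_{11} = 2; x_{12} = 20; x_{13} = 26; x_{14} = 28; x_{15} = 19; x_{16} = 16; x_{17} = 15; x_{18} = 5; x_{19} = 21; x_{20} = 7; x_{21} = 12; x_{22} = 4; x_{23} = 11; x_{24} = 23; x_{25} = 27; x_{26} = 9; x_{27} = 3; x_{28} = 1.
Since x_{28} = x_0 = 1, the sequence is periodic with period 28.
So x_{964} = x_{0 + ((964-0) mod 28)} = x_{12} = 20.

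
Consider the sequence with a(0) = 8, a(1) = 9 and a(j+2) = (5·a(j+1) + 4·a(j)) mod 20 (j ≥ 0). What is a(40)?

Listing terms: a(0) = 8,  a(1) = 9,  a(2) = 17,  a(3) = 1,  a(4) = 13,  a(5) = 9,  a(6) = 17.
Since (a(5), a(6)) = (a(1), a(2)) = (9, 17) (two consecutive terms determine the rest), the sequence is eventually periodic: after a pre-period of length 1 it cycles with period 4.
For j ≥ 1, a(j) depends only on (j - 1) mod 4. (40 - 1) mod 4 = 3, so a(40) = a(4) = 13.

13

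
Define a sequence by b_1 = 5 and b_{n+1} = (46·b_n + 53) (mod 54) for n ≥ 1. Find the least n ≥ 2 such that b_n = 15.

18

b_1 = 5; b_2 = 13; b_3 = 3; b_4 = 29; b_5 = 37; b_6 = 27; b_7 = 53; b_8 = 7; b_9 = 51; b_{10} = 23; b_{11} = 31; b_{12} = 21; b_{13} = 47; b_{14} = 1; b_{15} = 45; b_{16} = 17; b_{17} = 25; b_{18} = 15; b_{19} = 41; b_{20} = 49; b_{21} = 39; b_{22} = 11; b_{23} = 19; b_{24} = 9; b_{25} = 35; b_{26} = 43; b_{27} = 33; b_{28} = 5.
Since b_{28} = b_1 = 5, the sequence is periodic with period 27.
The value 15 first appears (with n ≥ 2) at b_{18}.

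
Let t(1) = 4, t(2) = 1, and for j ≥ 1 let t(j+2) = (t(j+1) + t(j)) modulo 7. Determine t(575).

0

Computing terms: t(1) = 4, t(2) = 1, t(3) = 5, t(4) = 6, t(5) = 4, t(6) = 3, t(7) = 0, t(8) = 3, t(9) = 3, t(10) = 6, t(11) = 2, t(12) = 1, t(13) = 3, t(14) = 4, t(15) = 0, t(16) = 4, t(17) = 4, t(18) = 1.
Since (t(17), t(18)) = (t(1), t(2)) = (4, 1) (two consecutive terms determine the rest), the sequence is periodic with period 16.
So t(575) = t(1 + ((575-1) mod 16)) = t(15) = 0.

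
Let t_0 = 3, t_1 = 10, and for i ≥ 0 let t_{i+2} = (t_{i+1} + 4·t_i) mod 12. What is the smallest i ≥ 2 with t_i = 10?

Computing terms: t_0 = 3; t_1 = 10; t_2 = 10; t_3 = 2; t_4 = 6; t_5 = 2; t_6 = 2; t_7 = 10; t_8 = 6; t_9 = 10; t_{10} = 10.
Since (t_9, t_{10}) = (t_1, t_2) = (10, 10) (two consecutive terms determine the rest), the sequence is eventually periodic: after a pre-period of length 1 it cycles with period 8.
The value 10 first appears (with i ≥ 2) at t_2.

2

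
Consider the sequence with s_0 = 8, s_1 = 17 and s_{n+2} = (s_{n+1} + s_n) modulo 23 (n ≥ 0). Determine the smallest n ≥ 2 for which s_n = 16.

14

Computing terms: s_0 = 8,  s_1 = 17,  s_2 = 2,  s_3 = 19,  s_4 = 21,  s_5 = 17,  s_6 = 15,  s_7 = 9,  s_8 = 1,  s_9 = 10,  s_{10} = 11,  s_{11} = 21,  s_{12} = 9,  s_{13} = 7,  s_{14} = 16,  s_{15} = 0,  s_{16} = 16,  s_{17} = 16,  s_{18} = 9,  s_{19} = 2,  s_{20} = 11,  s_{21} = 13,  s_{22} = 1,  s_{23} = 14,  s_{24} = 15,  s_{25} = 6,  s_{26} = 21,  s_{27} = 4,  s_{28} = 2,  s_{29} = 6,  s_{30} = 8,  s_{31} = 14,  s_{32} = 22,  s_{33} = 13,  s_{34} = 12,  s_{35} = 2,  s_{36} = 14,  s_{37} = 16,  s_{38} = 7,  s_{39} = 0,  s_{40} = 7,  s_{41} = 7,  s_{42} = 14,  s_{43} = 21,  s_{44} = 12,  s_{45} = 10,  s_{46} = 22,  s_{47} = 9,  s_{48} = 8,  s_{49} = 17.
The sequence repeats with period 48.
The value 16 first appears (with n ≥ 2) at s_{14}.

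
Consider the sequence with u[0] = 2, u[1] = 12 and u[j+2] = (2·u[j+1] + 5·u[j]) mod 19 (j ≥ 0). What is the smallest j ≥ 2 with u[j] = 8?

Listing terms: u[0] = 2; u[1] = 12; u[2] = 15; u[3] = 14; u[4] = 8; u[5] = 10; u[6] = 3; u[7] = 18; u[8] = 13; u[9] = 2; u[10] = 12.
The sequence repeats with period 9.
The value 8 first appears (with j ≥ 2) at u[4].

4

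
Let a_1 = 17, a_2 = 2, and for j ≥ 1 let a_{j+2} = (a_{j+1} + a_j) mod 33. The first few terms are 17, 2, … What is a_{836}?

a_1 = 17; a_2 = 2; a_3 = 19; a_4 = 21; a_5 = 7; a_6 = 28; a_7 = 2; a_8 = 30; a_9 = 32; a_{10} = 29; a_{11} = 28; a_{12} = 24; a_{13} = 19; a_{14} = 10; a_{15} = 29; a_{16} = 6; a_{17} = 2; a_{18} = 8; a_{19} = 10; a_{20} = 18; a_{21} = 28; a_{22} = 13; a_{23} = 8; a_{24} = 21; a_{25} = 29; a_{26} = 17; a_{27} = 13; a_{28} = 30; a_{29} = 10; a_{30} = 7; a_{31} = 17; a_{32} = 24; a_{33} = 8; a_{34} = 32; a_{35} = 7; a_{36} = 6; a_{37} = 13; a_{38} = 19; a_{39} = 32; a_{40} = 18; a_{41} = 17; a_{42} = 2.
The sequence repeats with period 40.
(836 - 1) mod 40 = 35, so a_{836} = a_{36} = 6.

6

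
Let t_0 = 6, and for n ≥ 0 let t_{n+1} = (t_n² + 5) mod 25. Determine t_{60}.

t_0 = 6,  t_1 = 16,  t_2 = 11,  t_3 = 1,  t_4 = 6.
The sequence repeats with period 4.
So t_{60} = t_{0 + ((60-0) mod 4)} = t_0 = 6.

6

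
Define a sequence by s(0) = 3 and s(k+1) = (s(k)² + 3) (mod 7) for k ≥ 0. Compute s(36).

s(0) = 3; s(1) = 5; s(2) = 0; s(3) = 3.
Since s(3) = s(0) = 3, the sequence is periodic with period 3.
(36 - 0) mod 3 = 0, so s(36) = s(0) = 3.

3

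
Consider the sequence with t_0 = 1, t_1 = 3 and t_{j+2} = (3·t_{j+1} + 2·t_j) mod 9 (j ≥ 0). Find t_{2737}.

We have t_0 = 1, t_1 = 3, t_2 = 2, t_3 = 3, t_4 = 4, t_5 = 0, t_6 = 8, t_7 = 6, t_8 = 7, t_9 = 6, t_{10} = 5, t_{11} = 0, t_{12} = 1, t_{13} = 3.
The sequence repeats with period 12.
(2737 - 0) mod 12 = 1, so t_{2737} = t_1 = 3.

3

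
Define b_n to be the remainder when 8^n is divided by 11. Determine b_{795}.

10

We have b_0 = 1; b_1 = 8; b_2 = 9; b_3 = 6; b_4 = 4; b_5 = 10; b_6 = 3; b_7 = 2; b_8 = 5; b_9 = 7; b_{10} = 1.
Since b_{10} = b_0 = 1, the sequence is periodic with period 10.
(795 - 0) mod 10 = 5, so b_{795} = b_5 = 10.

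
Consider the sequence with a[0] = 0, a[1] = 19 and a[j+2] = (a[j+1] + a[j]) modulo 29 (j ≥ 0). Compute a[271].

a[0] = 0; a[1] = 19; a[2] = 19; a[3] = 9; a[4] = 28; a[5] = 8; a[6] = 7; a[7] = 15; a[8] = 22; a[9] = 8; a[10] = 1; a[11] = 9; a[12] = 10; a[13] = 19; a[14] = 0; a[15] = 19.
Since (a[14], a[15]) = (a[0], a[1]) = (0, 19) (two consecutive terms determine the rest), the sequence is periodic with period 14.
So a[271] = a[0 + ((271-0) mod 14)] = a[5] = 8.

8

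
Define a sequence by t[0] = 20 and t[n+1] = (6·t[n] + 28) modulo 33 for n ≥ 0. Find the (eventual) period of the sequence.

10

t[0] = 20, t[1] = 16, t[2] = 25, t[3] = 13, t[4] = 7, t[5] = 4, t[6] = 19, t[7] = 10, t[8] = 22, t[9] = 28, t[10] = 31, t[11] = 16.
Since t[11] = t[1] = 16, the sequence is eventually periodic: after a pre-period of length 1 it cycles with period 10.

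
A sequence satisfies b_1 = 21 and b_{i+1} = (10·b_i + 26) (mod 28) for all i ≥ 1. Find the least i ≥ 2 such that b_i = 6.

Computing terms: b_1 = 21,  b_2 = 12,  b_3 = 6,  b_4 = 2,  b_5 = 18,  b_6 = 10,  b_7 = 14,  b_8 = 26,  b_9 = 6.
Since b_9 = b_3 = 6, the sequence is eventually periodic: after a pre-period of length 2 it cycles with period 6.
The value 6 first appears (with i ≥ 2) at b_3.

3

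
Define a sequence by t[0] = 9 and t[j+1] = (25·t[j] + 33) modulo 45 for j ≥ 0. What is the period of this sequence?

t[0] = 9; t[1] = 33; t[2] = 3; t[3] = 18; t[4] = 33.
Since t[4] = t[1] = 33, the sequence is eventually periodic: after a pre-period of length 1 it cycles with period 3.

3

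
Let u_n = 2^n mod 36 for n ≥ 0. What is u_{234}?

Computing terms: u_0 = 1; u_1 = 2; u_2 = 4; u_3 = 8; u_4 = 16; u_5 = 32; u_6 = 28; u_7 = 20; u_8 = 4.
Since u_8 = u_2 = 4, the sequence is eventually periodic: after a pre-period of length 2 it cycles with period 6.
For n ≥ 2, u_n depends only on (n - 2) mod 6. (234 - 2) mod 6 = 4, so u_{234} = u_6 = 28.

28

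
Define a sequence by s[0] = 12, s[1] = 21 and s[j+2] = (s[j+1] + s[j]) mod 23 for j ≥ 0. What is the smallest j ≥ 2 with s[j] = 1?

Computing terms: s[0] = 12; s[1] = 21; s[2] = 10; s[3] = 8; s[4] = 18; s[5] = 3; s[6] = 21; s[7] = 1; s[8] = 22; s[9] = 0; s[10] = 22; s[11] = 22; s[12] = 21; s[13] = 20; s[14] = 18; s[15] = 15; s[16] = 10; s[17] = 2; s[18] = 12; s[19] = 14; s[20] = 3; s[21] = 17; s[22] = 20; s[23] = 14; s[24] = 11; s[25] = 2; s[26] = 13; s[27] = 15; s[28] = 5; s[29] = 20; s[30] = 2; s[31] = 22; s[32] = 1; s[33] = 0; s[34] = 1; s[35] = 1; s[36] = 2; s[37] = 3; s[38] = 5; s[39] = 8; s[40] = 13; s[41] = 21; s[42] = 11; s[43] = 9; s[44] = 20; s[45] = 6; s[46] = 3; s[47] = 9; s[48] = 12; s[49] = 21.
Since (s[48], s[49]) = (s[0], s[1]) = (12, 21) (two consecutive terms determine the rest), the sequence is periodic with period 48.
The value 1 first appears (with j ≥ 2) at s[7].

7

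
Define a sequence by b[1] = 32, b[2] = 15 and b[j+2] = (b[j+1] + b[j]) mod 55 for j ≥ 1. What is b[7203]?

Listing terms: b[1] = 32; b[2] = 15; b[3] = 47; b[4] = 7; b[5] = 54; b[6] = 6; b[7] = 5; b[8] = 11; b[9] = 16; b[10] = 27; b[11] = 43; b[12] = 15; b[13] = 3; b[14] = 18; b[15] = 21; b[16] = 39; b[17] = 5; b[18] = 44; b[19] = 49; b[20] = 38; b[21] = 32; b[22] = 15.
Since (b[21], b[22]) = (b[1], b[2]) = (32, 15) (two consecutive terms determine the rest), the sequence is periodic with period 20.
So b[7203] = b[1 + ((7203-1) mod 20)] = b[3] = 47.

47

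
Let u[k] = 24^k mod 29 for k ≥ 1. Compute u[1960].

1

We have u[1] = 24,  u[2] = 25,  u[3] = 20,  u[4] = 16,  u[5] = 7,  u[6] = 23,  u[7] = 1,  u[8] = 24.
Since u[8] = u[1] = 24, the sequence is periodic with period 7.
(1960 - 1) mod 7 = 6, so u[1960] = u[7] = 1.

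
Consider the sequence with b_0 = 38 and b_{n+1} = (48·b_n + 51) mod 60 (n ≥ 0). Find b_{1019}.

b_0 = 38; b_1 = 15; b_2 = 51; b_3 = 39; b_4 = 3; b_5 = 15.
Since b_5 = b_1 = 15, the sequence is eventually periodic: after a pre-period of length 1 it cycles with period 4.
For n ≥ 1, b_n depends only on (n - 1) mod 4. (1019 - 1) mod 4 = 2, so b_{1019} = b_3 = 39.

39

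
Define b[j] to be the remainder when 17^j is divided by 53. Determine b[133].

We have b[0] = 1; b[1] = 17; b[2] = 24; b[3] = 37; b[4] = 46; b[5] = 40; b[6] = 44; b[7] = 6; b[8] = 49; b[9] = 38; b[10] = 10; b[11] = 11; b[12] = 28; b[13] = 52; b[14] = 36; b[15] = 29; b[16] = 16; b[17] = 7; b[18] = 13; b[19] = 9; b[20] = 47; b[21] = 4; b[22] = 15; b[23] = 43; b[24] = 42; b[25] = 25; b[26] = 1.
Since b[26] = b[0] = 1, the sequence is periodic with period 26.
So b[133] = b[0 + ((133-0) mod 26)] = b[3] = 37.

37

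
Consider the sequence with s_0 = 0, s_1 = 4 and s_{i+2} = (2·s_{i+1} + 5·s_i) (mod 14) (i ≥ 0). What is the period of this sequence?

We have s_0 = 0,  s_1 = 4,  s_2 = 8,  s_3 = 8,  s_4 = 0,  s_5 = 12,  s_6 = 10,  s_7 = 10,  s_8 = 0,  s_9 = 8,  s_{10} = 2,  s_{11} = 2,  s_{12} = 0,  s_{13} = 10,  s_{14} = 6,  s_{15} = 6,  s_{16} = 0,  s_{17} = 2,  s_{18} = 4,  s_{19} = 4,  s_{20} = 0,  s_{21} = 6,  s_{22} = 12,  s_{23} = 12,  s_{24} = 0,  s_{25} = 4.
The sequence repeats with period 24.

24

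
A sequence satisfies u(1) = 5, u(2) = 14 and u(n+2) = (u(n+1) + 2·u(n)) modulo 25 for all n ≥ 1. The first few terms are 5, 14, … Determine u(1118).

24

u(1) = 5; u(2) = 14; u(3) = 24; u(4) = 2; u(5) = 0; u(6) = 4; u(7) = 4; u(8) = 12; u(9) = 20; u(10) = 19; u(11) = 9; u(12) = 22; u(13) = 15; u(14) = 9; u(15) = 14; u(16) = 7; u(17) = 10; u(18) = 24; u(19) = 19; u(20) = 17; u(21) = 5; u(22) = 14.
Since (u(21), u(22)) = (u(1), u(2)) = (5, 14) (two consecutive terms determine the rest), the sequence is periodic with period 20.
So u(1118) = u(1 + ((1118-1) mod 20)) = u(18) = 24.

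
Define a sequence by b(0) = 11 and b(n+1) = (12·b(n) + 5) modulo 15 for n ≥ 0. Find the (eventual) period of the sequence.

Computing terms: b(0) = 11,  b(1) = 2,  b(2) = 14,  b(3) = 8,  b(4) = 11.
The sequence repeats with period 4.

4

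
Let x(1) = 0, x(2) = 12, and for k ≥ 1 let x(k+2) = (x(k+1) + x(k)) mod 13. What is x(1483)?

1

x(1) = 0,  x(2) = 12,  x(3) = 12,  x(4) = 11,  x(5) = 10,  x(6) = 8,  x(7) = 5,  x(8) = 0,  x(9) = 5,  x(10) = 5,  x(11) = 10,  x(12) = 2,  x(13) = 12,  x(14) = 1,  x(15) = 0,  x(16) = 1,  x(17) = 1,  x(18) = 2,  x(19) = 3,  x(20) = 5,  x(21) = 8,  x(22) = 0,  x(23) = 8,  x(24) = 8,  x(25) = 3,  x(26) = 11,  x(27) = 1,  x(28) = 12,  x(29) = 0,  x(30) = 12.
The sequence repeats with period 28.
So x(1483) = x(1 + ((1483-1) mod 28)) = x(27) = 1.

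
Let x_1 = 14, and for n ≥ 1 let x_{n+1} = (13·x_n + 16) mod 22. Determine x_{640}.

10

We have x_1 = 14, x_2 = 0, x_3 = 16, x_4 = 4, x_5 = 2, x_6 = 20, x_7 = 12, x_8 = 18, x_9 = 8, x_{10} = 10, x_{11} = 14.
The sequence repeats with period 10.
(640 - 1) mod 10 = 9, so x_{640} = x_{10} = 10.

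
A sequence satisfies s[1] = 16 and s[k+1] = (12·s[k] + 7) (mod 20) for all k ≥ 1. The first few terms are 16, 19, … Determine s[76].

Computing terms: s[1] = 16, s[2] = 19, s[3] = 15, s[4] = 7, s[5] = 11, s[6] = 19.
Since s[6] = s[2] = 19, the sequence is eventually periodic: after a pre-period of length 1 it cycles with period 4.
For k ≥ 2, s[k] depends only on (k - 2) mod 4. (76 - 2) mod 4 = 2, so s[76] = s[4] = 7.

7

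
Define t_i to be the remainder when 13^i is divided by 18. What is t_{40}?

13

Listing terms: t_0 = 1, t_1 = 13, t_2 = 7, t_3 = 1.
The sequence repeats with period 3.
So t_{40} = t_{0 + ((40-0) mod 3)} = t_1 = 13.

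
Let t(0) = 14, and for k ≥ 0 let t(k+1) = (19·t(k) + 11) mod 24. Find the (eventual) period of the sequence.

Computing terms: t(0) = 14, t(1) = 13, t(2) = 18, t(3) = 17, t(4) = 22, t(5) = 21, t(6) = 2, t(7) = 1, t(8) = 6, t(9) = 5, t(10) = 10, t(11) = 9, t(12) = 14.
The sequence repeats with period 12.

12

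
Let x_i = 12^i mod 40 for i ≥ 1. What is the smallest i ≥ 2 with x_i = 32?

5

Listing terms: x_1 = 12,  x_2 = 24,  x_3 = 8,  x_4 = 16,  x_5 = 32,  x_6 = 24.
Since x_6 = x_2 = 24, the sequence is eventually periodic: after a pre-period of length 1 it cycles with period 4.
The value 32 first appears (with i ≥ 2) at x_5.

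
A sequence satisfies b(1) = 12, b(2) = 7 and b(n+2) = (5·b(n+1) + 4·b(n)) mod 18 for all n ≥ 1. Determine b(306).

We have b(1) = 12; b(2) = 7; b(3) = 11; b(4) = 11; b(5) = 9; b(6) = 17; b(7) = 13; b(8) = 7; b(9) = 15; b(10) = 13; b(11) = 17; b(12) = 11; b(13) = 15; b(14) = 11; b(15) = 7; b(16) = 7; b(17) = 9; b(18) = 1; b(19) = 5; b(20) = 11; b(21) = 3; b(22) = 5; b(23) = 1; b(24) = 7; b(25) = 3; b(26) = 7; b(27) = 11.
Since (b(26), b(27)) = (b(2), b(3)) = (7, 11) (two consecutive terms determine the rest), the sequence is eventually periodic: after a pre-period of length 1 it cycles with period 24.
For n ≥ 2, b(n) depends only on (n - 2) mod 24. (306 - 2) mod 24 = 16, so b(306) = b(18) = 1.

1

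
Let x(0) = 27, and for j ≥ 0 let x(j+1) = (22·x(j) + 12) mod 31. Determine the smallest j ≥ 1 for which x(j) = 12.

x(0) = 27; x(1) = 17; x(2) = 14; x(3) = 10; x(4) = 15; x(5) = 1; x(6) = 3; x(7) = 16; x(8) = 23; x(9) = 22; x(10) = 0; x(11) = 12; x(12) = 28; x(13) = 8; x(14) = 2; x(15) = 25; x(16) = 4; x(17) = 7; x(18) = 11; x(19) = 6; x(20) = 20; x(21) = 18; x(22) = 5; x(23) = 29; x(24) = 30; x(25) = 21; x(26) = 9; x(27) = 24; x(28) = 13; x(29) = 19; x(30) = 27.
The sequence repeats with period 30.
The value 12 first appears (with j ≥ 1) at x(11).

11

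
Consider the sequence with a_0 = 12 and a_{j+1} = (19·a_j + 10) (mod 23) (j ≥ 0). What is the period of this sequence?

a_0 = 12, a_1 = 8, a_2 = 1, a_3 = 6, a_4 = 9, a_5 = 20, a_6 = 22, a_7 = 14, a_8 = 0, a_9 = 10, a_{10} = 16, a_{11} = 15, a_{12} = 19, a_{13} = 3, a_{14} = 21, a_{15} = 18, a_{16} = 7, a_{17} = 5, a_{18} = 13, a_{19} = 4, a_{20} = 17, a_{21} = 11, a_{22} = 12.
The sequence repeats with period 22.

22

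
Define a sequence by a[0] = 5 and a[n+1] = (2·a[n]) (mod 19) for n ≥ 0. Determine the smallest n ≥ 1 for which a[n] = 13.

We have a[0] = 5, a[1] = 10, a[2] = 1, a[3] = 2, a[4] = 4, a[5] = 8, a[6] = 16, a[7] = 13, a[8] = 7, a[9] = 14, a[10] = 9, a[11] = 18, a[12] = 17, a[13] = 15, a[14] = 11, a[15] = 3, a[16] = 6, a[17] = 12, a[18] = 5.
Since a[18] = a[0] = 5, the sequence is periodic with period 18.
The value 13 first appears (with n ≥ 1) at a[7].

7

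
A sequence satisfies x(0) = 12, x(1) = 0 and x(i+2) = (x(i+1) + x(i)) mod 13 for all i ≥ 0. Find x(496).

We have x(0) = 12, x(1) = 0, x(2) = 12, x(3) = 12, x(4) = 11, x(5) = 10, x(6) = 8, x(7) = 5, x(8) = 0, x(9) = 5, x(10) = 5, x(11) = 10, x(12) = 2, x(13) = 12, x(14) = 1, x(15) = 0, x(16) = 1, x(17) = 1, x(18) = 2, x(19) = 3, x(20) = 5, x(21) = 8, x(22) = 0, x(23) = 8, x(24) = 8, x(25) = 3, x(26) = 11, x(27) = 1, x(28) = 12, x(29) = 0.
Since (x(28), x(29)) = (x(0), x(1)) = (12, 0) (two consecutive terms determine the rest), the sequence is periodic with period 28.
So x(496) = x(0 + ((496-0) mod 28)) = x(20) = 5.

5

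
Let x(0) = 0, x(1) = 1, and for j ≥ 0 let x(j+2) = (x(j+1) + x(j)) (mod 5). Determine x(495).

Computing terms: x(0) = 0, x(1) = 1, x(2) = 1, x(3) = 2, x(4) = 3, x(5) = 0, x(6) = 3, x(7) = 3, x(8) = 1, x(9) = 4, x(10) = 0, x(11) = 4, x(12) = 4, x(13) = 3, x(14) = 2, x(15) = 0, x(16) = 2, x(17) = 2, x(18) = 4, x(19) = 1, x(20) = 0, x(21) = 1.
The sequence repeats with period 20.
So x(495) = x(0 + ((495-0) mod 20)) = x(15) = 0.

0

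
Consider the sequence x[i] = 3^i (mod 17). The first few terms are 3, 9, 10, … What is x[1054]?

Computing terms: x[1] = 3, x[2] = 9, x[3] = 10, x[4] = 13, x[5] = 5, x[6] = 15, x[7] = 11, x[8] = 16, x[9] = 14, x[10] = 8, x[11] = 7, x[12] = 4, x[13] = 12, x[14] = 2, x[15] = 6, x[16] = 1, x[17] = 3.
Since x[17] = x[1] = 3, the sequence is periodic with period 16.
(1054 - 1) mod 16 = 13, so x[1054] = x[14] = 2.

2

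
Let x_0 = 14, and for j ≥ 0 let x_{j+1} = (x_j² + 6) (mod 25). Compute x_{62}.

20

Listing terms: x_0 = 14; x_1 = 2; x_2 = 10; x_3 = 6; x_4 = 17; x_5 = 20; x_6 = 6.
Since x_6 = x_3 = 6, the sequence is eventually periodic: after a pre-period of length 3 it cycles with period 3.
For j ≥ 3, x_j depends only on (j - 3) mod 3. (62 - 3) mod 3 = 2, so x_{62} = x_5 = 20.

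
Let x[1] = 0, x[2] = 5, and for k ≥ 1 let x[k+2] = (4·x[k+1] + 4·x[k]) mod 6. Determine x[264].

2

x[1] = 0, x[2] = 5, x[3] = 2, x[4] = 4, x[5] = 0, x[6] = 4, x[7] = 4, x[8] = 2, x[9] = 0, x[10] = 2, x[11] = 2, x[12] = 4.
Since (x[11], x[12]) = (x[3], x[4]) = (2, 4) (two consecutive terms determine the rest), the sequence is eventually periodic: after a pre-period of length 2 it cycles with period 8.
For k ≥ 3, x[k] depends only on (k - 3) mod 8. (264 - 3) mod 8 = 5, so x[264] = x[8] = 2.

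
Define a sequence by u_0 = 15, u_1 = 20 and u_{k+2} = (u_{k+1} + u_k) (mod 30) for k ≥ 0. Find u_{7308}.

15

Computing terms: u_0 = 15, u_1 = 20, u_2 = 5, u_3 = 25, u_4 = 0, u_5 = 25, u_6 = 25, u_7 = 20, u_8 = 15, u_9 = 5, u_{10} = 20, u_{11} = 25, u_{12} = 15, u_{13} = 10, u_{14} = 25, u_{15} = 5, u_{16} = 0, u_{17} = 5, u_{18} = 5, u_{19} = 10, u_{20} = 15, u_{21} = 25, u_{22} = 10, u_{23} = 5, u_{24} = 15, u_{25} = 20.
The sequence repeats with period 24.
(7308 - 0) mod 24 = 12, so u_{7308} = u_{12} = 15.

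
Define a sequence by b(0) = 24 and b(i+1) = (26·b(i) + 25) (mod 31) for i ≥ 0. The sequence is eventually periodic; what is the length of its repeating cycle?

6

Computing terms: b(0) = 24; b(1) = 29; b(2) = 4; b(3) = 5; b(4) = 0; b(5) = 25; b(6) = 24.
Since b(6) = b(0) = 24, the sequence is periodic with period 6.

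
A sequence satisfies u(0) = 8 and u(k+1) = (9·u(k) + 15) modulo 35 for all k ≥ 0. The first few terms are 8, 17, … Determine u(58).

3

We have u(0) = 8; u(1) = 17; u(2) = 28; u(3) = 22; u(4) = 3; u(5) = 7; u(6) = 8.
The sequence repeats with period 6.
(58 - 0) mod 6 = 4, so u(58) = u(4) = 3.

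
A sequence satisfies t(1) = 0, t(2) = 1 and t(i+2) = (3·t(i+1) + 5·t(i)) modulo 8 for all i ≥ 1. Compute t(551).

5

t(1) = 0, t(2) = 1, t(3) = 3, t(4) = 6, t(5) = 1, t(6) = 1, t(7) = 0, t(8) = 5, t(9) = 7, t(10) = 6, t(11) = 5, t(12) = 5, t(13) = 0, t(14) = 1.
The sequence repeats with period 12.
(551 - 1) mod 12 = 10, so t(551) = t(11) = 5.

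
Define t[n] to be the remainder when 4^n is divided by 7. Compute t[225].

1

t[0] = 1; t[1] = 4; t[2] = 2; t[3] = 1.
The sequence repeats with period 3.
So t[225] = t[0 + ((225-0) mod 3)] = t[0] = 1.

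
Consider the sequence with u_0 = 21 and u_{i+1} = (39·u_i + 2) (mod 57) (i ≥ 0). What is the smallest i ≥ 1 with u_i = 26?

u_0 = 21,  u_1 = 23,  u_2 = 44,  u_3 = 8,  u_4 = 29,  u_5 = 50,  u_6 = 14,  u_7 = 35,  u_8 = 56,  u_9 = 20,  u_{10} = 41,  u_{11} = 5,  u_{12} = 26,  u_{13} = 47,  u_{14} = 11,  u_{15} = 32,  u_{16} = 53,  u_{17} = 17,  u_{18} = 38,  u_{19} = 2,  u_{20} = 23.
Since u_{20} = u_1 = 23, the sequence is eventually periodic: after a pre-period of length 1 it cycles with period 19.
The value 26 first appears (with i ≥ 1) at u_{12}.

12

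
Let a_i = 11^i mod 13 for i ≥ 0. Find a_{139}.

We have a_0 = 1, a_1 = 11, a_2 = 4, a_3 = 5, a_4 = 3, a_5 = 7, a_6 = 12, a_7 = 2, a_8 = 9, a_9 = 8, a_{10} = 10, a_{11} = 6, a_{12} = 1.
The sequence repeats with period 12.
(139 - 0) mod 12 = 7, so a_{139} = a_7 = 2.

2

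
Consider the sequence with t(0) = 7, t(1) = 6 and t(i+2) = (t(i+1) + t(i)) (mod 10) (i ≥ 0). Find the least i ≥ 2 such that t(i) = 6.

13

Listing terms: t(0) = 7,  t(1) = 6,  t(2) = 3,  t(3) = 9,  t(4) = 2,  t(5) = 1,  t(6) = 3,  t(7) = 4,  t(8) = 7,  t(9) = 1,  t(10) = 8,  t(11) = 9,  t(12) = 7,  t(13) = 6.
Since (t(12), t(13)) = (t(0), t(1)) = (7, 6) (two consecutive terms determine the rest), the sequence is periodic with period 12.
The value 6 next appears (with i ≥ 2) at t(13).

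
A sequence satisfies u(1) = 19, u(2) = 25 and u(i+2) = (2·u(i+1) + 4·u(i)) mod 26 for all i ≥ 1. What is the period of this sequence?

42

We have u(1) = 19,  u(2) = 25,  u(3) = 22,  u(4) = 14,  u(5) = 12,  u(6) = 2,  u(7) = 0,  u(8) = 8,  u(9) = 16,  u(10) = 12,  u(11) = 10,  u(12) = 16,  u(13) = 20,  u(14) = 0,  u(15) = 2,  u(16) = 4,  u(17) = 16,  u(18) = 22,  u(19) = 4,  u(20) = 18,  u(21) = 0,  u(22) = 20,  u(23) = 14,  u(24) = 4,  u(25) = 12,  u(26) = 14,  u(27) = 24,  u(28) = 0,  u(29) = 18,  u(30) = 10,  u(31) = 14,  u(32) = 16,  u(33) = 10,  u(34) = 6,  u(35) = 0,  u(36) = 24,  u(37) = 22,  u(38) = 10,  u(39) = 4,  u(40) = 22,  u(41) = 8,  u(42) = 0,  u(43) = 6,  u(44) = 12,  u(45) = 22,  u(46) = 14.
Since (u(45), u(46)) = (u(3), u(4)) = (22, 14) (two consecutive terms determine the rest), the sequence is eventually periodic: after a pre-period of length 2 it cycles with period 42.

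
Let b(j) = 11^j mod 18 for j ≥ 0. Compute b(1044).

1

b(0) = 1, b(1) = 11, b(2) = 13, b(3) = 17, b(4) = 7, b(5) = 5, b(6) = 1.
The sequence repeats with period 6.
(1044 - 0) mod 6 = 0, so b(1044) = b(0) = 1.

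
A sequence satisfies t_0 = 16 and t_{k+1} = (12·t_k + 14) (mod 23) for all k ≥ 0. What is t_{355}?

15

Computing terms: t_0 = 16; t_1 = 22; t_2 = 2; t_3 = 15; t_4 = 10; t_5 = 19; t_6 = 12; t_7 = 20; t_8 = 1; t_9 = 3; t_{10} = 4; t_{11} = 16.
The sequence repeats with period 11.
(355 - 0) mod 11 = 3, so t_{355} = t_3 = 15.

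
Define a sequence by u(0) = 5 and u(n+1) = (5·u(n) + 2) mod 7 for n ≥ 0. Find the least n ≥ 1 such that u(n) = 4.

u(0) = 5,  u(1) = 6,  u(2) = 4,  u(3) = 1,  u(4) = 0,  u(5) = 2,  u(6) = 5.
The sequence repeats with period 6.
The value 4 first appears (with n ≥ 1) at u(2).

2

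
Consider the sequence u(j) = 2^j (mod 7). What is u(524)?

Computing terms: u(0) = 1, u(1) = 2, u(2) = 4, u(3) = 1.
The sequence repeats with period 3.
So u(524) = u(0 + ((524-0) mod 3)) = u(2) = 4.

4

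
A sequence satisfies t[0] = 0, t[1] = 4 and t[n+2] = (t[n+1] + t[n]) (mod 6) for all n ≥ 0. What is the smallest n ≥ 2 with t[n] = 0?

4

Computing terms: t[0] = 0; t[1] = 4; t[2] = 4; t[3] = 2; t[4] = 0; t[5] = 2; t[6] = 2; t[7] = 4; t[8] = 0; t[9] = 4.
Since (t[8], t[9]) = (t[0], t[1]) = (0, 4) (two consecutive terms determine the rest), the sequence is periodic with period 8.
The value 0 first appears (with n ≥ 2) at t[4].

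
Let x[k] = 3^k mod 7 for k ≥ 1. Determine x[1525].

3

Computing terms: x[1] = 3, x[2] = 2, x[3] = 6, x[4] = 4, x[5] = 5, x[6] = 1, x[7] = 3.
The sequence repeats with period 6.
(1525 - 1) mod 6 = 0, so x[1525] = x[1] = 3.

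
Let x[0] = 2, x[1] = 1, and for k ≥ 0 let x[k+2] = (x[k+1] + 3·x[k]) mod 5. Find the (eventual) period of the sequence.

24

Listing terms: x[0] = 2,  x[1] = 1,  x[2] = 2,  x[3] = 0,  x[4] = 1,  x[5] = 1,  x[6] = 4,  x[7] = 2,  x[8] = 4,  x[9] = 0,  x[10] = 2,  x[11] = 2,  x[12] = 3,  x[13] = 4,  x[14] = 3,  x[15] = 0,  x[16] = 4,  x[17] = 4,  x[18] = 1,  x[19] = 3,  x[20] = 1,  x[21] = 0,  x[22] = 3,  x[23] = 3,  x[24] = 2,  x[25] = 1.
Since (x[24], x[25]) = (x[0], x[1]) = (2, 1) (two consecutive terms determine the rest), the sequence is periodic with period 24.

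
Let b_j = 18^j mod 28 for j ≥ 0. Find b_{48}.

8

Computing terms: b_0 = 1, b_1 = 18, b_2 = 16, b_3 = 8, b_4 = 4, b_5 = 16.
Since b_5 = b_2 = 16, the sequence is eventually periodic: after a pre-period of length 2 it cycles with period 3.
For j ≥ 2, b_j depends only on (j - 2) mod 3. (48 - 2) mod 3 = 1, so b_{48} = b_3 = 8.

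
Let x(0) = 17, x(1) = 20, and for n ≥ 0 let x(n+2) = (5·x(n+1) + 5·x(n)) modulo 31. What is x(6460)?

Computing terms: x(0) = 17, x(1) = 20, x(2) = 30, x(3) = 2, x(4) = 5, x(5) = 4, x(6) = 14, x(7) = 28, x(8) = 24, x(9) = 12, x(10) = 25, x(11) = 30, x(12) = 27, x(13) = 6, x(14) = 10, x(15) = 18, x(16) = 16, x(17) = 15, x(18) = 0, x(19) = 13, x(20) = 3, x(21) = 18, x(22) = 12, x(23) = 26, x(24) = 4, x(25) = 26, x(26) = 26, x(27) = 12, x(28) = 4, x(29) = 18, x(30) = 17, x(31) = 20.
Since (x(30), x(31)) = (x(0), x(1)) = (17, 20) (two consecutive terms determine the rest), the sequence is periodic with period 30.
(6460 - 0) mod 30 = 10, so x(6460) = x(10) = 25.

25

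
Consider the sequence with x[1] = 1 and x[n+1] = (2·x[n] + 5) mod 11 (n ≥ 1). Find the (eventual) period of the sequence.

10

We have x[1] = 1, x[2] = 7, x[3] = 8, x[4] = 10, x[5] = 3, x[6] = 0, x[7] = 5, x[8] = 4, x[9] = 2, x[10] = 9, x[11] = 1.
Since x[11] = x[1] = 1, the sequence is periodic with period 10.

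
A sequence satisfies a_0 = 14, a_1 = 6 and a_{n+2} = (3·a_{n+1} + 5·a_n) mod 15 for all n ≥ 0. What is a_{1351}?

a_0 = 14; a_1 = 6; a_2 = 13; a_3 = 9; a_4 = 2; a_5 = 6; a_6 = 13.
Since (a_5, a_6) = (a_1, a_2) = (6, 13) (two consecutive terms determine the rest), the sequence is eventually periodic: after a pre-period of length 1 it cycles with period 4.
For n ≥ 1, a_n depends only on (n - 1) mod 4. (1351 - 1) mod 4 = 2, so a_{1351} = a_3 = 9.

9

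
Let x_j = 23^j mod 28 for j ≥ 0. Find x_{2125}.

Listing terms: x_0 = 1, x_1 = 23, x_2 = 25, x_3 = 15, x_4 = 9, x_5 = 11, x_6 = 1.
Since x_6 = x_0 = 1, the sequence is periodic with period 6.
So x_{2125} = x_{0 + ((2125-0) mod 6)} = x_1 = 23.

23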